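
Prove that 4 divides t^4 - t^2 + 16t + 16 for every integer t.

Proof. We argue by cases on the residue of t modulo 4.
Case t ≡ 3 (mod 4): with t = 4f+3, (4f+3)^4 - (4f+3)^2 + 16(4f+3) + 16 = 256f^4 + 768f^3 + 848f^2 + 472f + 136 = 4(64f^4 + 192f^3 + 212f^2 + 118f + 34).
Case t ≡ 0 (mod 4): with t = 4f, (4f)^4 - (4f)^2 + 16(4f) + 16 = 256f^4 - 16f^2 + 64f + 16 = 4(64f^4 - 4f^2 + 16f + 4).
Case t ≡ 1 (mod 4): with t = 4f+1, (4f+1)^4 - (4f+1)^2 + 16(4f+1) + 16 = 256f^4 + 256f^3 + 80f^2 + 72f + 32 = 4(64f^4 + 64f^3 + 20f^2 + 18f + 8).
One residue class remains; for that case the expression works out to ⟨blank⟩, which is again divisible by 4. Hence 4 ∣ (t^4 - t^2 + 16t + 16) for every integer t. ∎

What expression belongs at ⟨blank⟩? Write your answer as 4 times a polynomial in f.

4(64f^4 + 128f^3 + 92f^2 + 44f + 15)

The residues treated are {3, 0, 1}, so the missing case is t ≡ 2 (mod 4); write t = 4f+2.
Then (4f+2)^4 - (4f+2)^2 + 16(4f+2) + 16 = 256f^4 + 512f^3 + 368f^2 + 176f + 60 = 4(64f^4 + 128f^3 + 92f^2 + 44f + 15).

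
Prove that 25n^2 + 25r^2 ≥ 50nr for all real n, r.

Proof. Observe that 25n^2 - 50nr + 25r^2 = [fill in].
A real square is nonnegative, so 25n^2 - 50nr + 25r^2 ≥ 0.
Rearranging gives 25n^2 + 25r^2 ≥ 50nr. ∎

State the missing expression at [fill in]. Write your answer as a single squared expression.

25n^2 - 50nr + 25r^2 is a perfect-square trinomial: the outer terms are (5n)^2 and (5r)^2, and the cross term is -2·5n·5r.
So 25n^2 - 50nr + 25r^2 = (5n - 5r)^2 ≥ 0.

(5n - 5r)^2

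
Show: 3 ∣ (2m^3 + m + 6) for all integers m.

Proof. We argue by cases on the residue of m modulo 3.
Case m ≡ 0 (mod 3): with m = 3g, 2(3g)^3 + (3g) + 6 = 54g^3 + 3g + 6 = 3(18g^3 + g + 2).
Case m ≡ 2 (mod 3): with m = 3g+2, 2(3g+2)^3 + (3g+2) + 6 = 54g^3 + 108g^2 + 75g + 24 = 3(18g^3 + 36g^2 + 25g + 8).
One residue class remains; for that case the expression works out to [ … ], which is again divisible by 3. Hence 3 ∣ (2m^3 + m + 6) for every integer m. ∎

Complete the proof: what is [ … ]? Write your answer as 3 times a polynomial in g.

3(18g^3 + 18g^2 + 7g + 3)

The residues treated are {0, 2}, so the missing case is m ≡ 1 (mod 3); write m = 3g+1.
Then 2(3g+1)^3 + (3g+1) + 6 = 54g^3 + 54g^2 + 21g + 9 = 3(18g^3 + 18g^2 + 7g + 3).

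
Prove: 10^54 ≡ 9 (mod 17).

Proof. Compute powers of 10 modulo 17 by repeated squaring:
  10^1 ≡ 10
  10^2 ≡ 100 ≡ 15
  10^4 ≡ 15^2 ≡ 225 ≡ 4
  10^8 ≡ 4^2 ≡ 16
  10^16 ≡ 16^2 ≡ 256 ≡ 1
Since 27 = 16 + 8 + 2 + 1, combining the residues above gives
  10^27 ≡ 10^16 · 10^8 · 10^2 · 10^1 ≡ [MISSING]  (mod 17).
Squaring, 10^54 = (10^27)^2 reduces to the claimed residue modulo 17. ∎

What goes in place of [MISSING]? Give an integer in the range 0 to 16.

10^16 · 10^8 · 10^2 · 10^1 ≡ 1 · 16 · 15 · 10 = 2400.
2400 mod 17 = 3, so 10^27 ≡ 3 (mod 17).

3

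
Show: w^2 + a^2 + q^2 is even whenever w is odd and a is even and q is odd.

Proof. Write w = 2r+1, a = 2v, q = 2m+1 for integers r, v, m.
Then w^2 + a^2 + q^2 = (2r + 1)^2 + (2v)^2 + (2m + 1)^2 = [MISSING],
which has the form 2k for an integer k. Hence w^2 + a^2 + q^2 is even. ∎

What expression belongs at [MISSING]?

(2r + 1)^2 + (2v)^2 + (2m + 1)^2 = 4m^2 + 4m + 4r^2 + 4r + 4v^2 + 2
= 2(2m^2 + 2m + 2r^2 + 2r + 2v^2 + 1).
Since 2m^2 + 2m + 2r^2 + 2r + 2v^2 + 1 is an integer, the sum of squares is of the form 2k for an integer k.

2(2m^2 + 2m + 2r^2 + 2r + 2v^2 + 1)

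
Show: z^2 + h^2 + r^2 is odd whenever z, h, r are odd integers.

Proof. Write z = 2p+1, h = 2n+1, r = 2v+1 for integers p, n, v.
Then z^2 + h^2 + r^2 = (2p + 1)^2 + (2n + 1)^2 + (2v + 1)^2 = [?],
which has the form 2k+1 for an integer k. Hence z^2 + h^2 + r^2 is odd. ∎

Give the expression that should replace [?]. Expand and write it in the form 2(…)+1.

(2p + 1)^2 + (2n + 1)^2 + (2v + 1)^2 = 4n^2 + 4n + 4p^2 + 4p + 4v^2 + 4v + 3
= 2(2n^2 + 2n + 2p^2 + 2p + 2v^2 + 2v + 1) + 1.
Since 2n^2 + 2n + 2p^2 + 2p + 2v^2 + 2v + 1 is an integer, the sum of squares is of the form 2k+1 for an integer k.

2(2n^2 + 2n + 2p^2 + 2p + 2v^2 + 2v + 1) + 1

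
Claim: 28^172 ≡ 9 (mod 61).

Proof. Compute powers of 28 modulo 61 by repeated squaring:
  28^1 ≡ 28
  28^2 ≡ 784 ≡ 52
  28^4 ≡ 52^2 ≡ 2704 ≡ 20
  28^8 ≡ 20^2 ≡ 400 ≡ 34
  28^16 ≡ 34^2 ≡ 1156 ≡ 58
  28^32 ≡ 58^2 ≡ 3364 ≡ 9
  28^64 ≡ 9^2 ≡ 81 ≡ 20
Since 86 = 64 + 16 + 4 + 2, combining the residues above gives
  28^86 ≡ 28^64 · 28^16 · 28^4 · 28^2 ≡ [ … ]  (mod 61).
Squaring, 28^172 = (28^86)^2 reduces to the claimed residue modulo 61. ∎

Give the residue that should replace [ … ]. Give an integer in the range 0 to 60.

28^64 · 28^16 · 28^4 · 28^2 ≡ 20 · 58 · 20 · 52 = 1206400.
1206400 mod 61 = 3, so 28^86 ≡ 3 (mod 61).

3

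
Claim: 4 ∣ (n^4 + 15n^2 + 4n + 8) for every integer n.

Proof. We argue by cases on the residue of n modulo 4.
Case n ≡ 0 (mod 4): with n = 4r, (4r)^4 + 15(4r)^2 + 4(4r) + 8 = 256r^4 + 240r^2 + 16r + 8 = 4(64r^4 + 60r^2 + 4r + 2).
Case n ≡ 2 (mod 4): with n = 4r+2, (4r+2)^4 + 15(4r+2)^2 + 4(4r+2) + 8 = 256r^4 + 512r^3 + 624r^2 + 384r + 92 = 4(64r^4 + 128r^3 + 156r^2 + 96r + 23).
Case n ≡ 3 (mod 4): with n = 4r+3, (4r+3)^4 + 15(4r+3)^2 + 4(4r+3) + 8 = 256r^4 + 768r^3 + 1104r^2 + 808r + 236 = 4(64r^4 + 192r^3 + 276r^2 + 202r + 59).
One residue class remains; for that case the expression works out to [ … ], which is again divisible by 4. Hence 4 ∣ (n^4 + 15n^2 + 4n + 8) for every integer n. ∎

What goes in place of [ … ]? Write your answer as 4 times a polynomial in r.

The residues treated are {0, 2, 3}, so the missing case is n ≡ 1 (mod 4); write n = 4r+1.
Then (4r+1)^4 + 15(4r+1)^2 + 4(4r+1) + 8 = 256r^4 + 256r^3 + 336r^2 + 152r + 28 = 4(64r^4 + 64r^3 + 84r^2 + 38r + 7).

4(64r^4 + 64r^3 + 84r^2 + 38r + 7)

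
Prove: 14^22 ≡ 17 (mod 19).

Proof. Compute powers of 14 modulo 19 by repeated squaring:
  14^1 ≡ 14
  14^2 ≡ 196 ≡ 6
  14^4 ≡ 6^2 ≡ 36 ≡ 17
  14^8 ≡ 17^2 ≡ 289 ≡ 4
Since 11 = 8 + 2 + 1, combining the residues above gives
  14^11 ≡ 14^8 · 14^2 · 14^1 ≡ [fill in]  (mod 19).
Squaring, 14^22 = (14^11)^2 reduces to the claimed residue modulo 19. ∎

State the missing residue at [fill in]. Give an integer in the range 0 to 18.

13

Multiply the listed residues: 4 · 6 · 14 = 24 → 336.
Reducing modulo 19: 336 = 17·19 + 13, so 14^11 ≡ 13.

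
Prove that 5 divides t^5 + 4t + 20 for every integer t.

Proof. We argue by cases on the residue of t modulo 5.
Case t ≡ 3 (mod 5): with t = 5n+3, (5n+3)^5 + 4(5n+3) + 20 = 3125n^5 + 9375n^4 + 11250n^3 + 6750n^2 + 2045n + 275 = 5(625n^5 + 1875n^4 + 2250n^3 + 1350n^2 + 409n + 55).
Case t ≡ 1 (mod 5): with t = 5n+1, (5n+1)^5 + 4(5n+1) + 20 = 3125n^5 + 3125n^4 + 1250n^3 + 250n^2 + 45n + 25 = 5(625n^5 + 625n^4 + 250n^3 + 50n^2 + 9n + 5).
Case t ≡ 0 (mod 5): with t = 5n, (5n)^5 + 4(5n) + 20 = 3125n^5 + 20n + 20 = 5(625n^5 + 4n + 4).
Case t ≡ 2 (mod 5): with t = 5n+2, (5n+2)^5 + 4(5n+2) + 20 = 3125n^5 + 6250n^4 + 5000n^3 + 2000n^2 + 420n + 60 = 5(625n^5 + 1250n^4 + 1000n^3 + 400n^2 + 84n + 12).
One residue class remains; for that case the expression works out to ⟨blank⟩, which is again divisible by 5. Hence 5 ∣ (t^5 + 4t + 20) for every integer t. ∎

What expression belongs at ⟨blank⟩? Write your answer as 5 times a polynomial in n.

5(625n^5 + 2500n^4 + 4000n^3 + 3200n^2 + 1284n + 212)

Only t ≡ 4 (mod 5) is unaccounted for. Put t = 5n+4:
(5n+4)^5 + 4(5n+4) + 20 expands to 3125n^5 + 12500n^4 + 20000n^3 + 16000n^2 + 6420n + 1060,
and factoring out 5 leaves 5(625n^5 + 2500n^4 + 4000n^3 + 3200n^2 + 1284n + 212).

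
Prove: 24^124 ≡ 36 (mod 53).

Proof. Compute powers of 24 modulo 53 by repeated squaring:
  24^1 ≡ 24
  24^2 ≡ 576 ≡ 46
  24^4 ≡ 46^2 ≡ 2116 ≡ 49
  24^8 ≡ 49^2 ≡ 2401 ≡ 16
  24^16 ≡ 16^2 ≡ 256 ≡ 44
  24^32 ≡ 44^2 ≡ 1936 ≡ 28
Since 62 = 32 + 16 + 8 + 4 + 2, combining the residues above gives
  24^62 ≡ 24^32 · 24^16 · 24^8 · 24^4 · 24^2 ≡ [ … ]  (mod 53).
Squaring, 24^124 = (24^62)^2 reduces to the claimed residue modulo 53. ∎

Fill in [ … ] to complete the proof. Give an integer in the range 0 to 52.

47

Multiply the listed residues: 28 · 44 · 16 · 49 · 46 = 1232 → 19712 → 965888 → 44430848.
Reducing modulo 53: 44430848 = 838317·53 + 47, so 24^62 ≡ 47.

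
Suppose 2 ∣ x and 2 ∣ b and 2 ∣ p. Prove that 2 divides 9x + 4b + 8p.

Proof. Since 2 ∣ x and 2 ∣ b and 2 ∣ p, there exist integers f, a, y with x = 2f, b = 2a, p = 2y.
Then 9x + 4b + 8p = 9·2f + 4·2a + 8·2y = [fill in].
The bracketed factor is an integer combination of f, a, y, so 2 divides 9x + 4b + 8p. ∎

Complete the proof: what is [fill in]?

2(4a + 9f + 8y)

Pull the common 2 out of every term: 9·2f + 4·2a + 8·2y = 2(4a + 9f + 8y).
4a + 9f + 8y is an integer, which exhibits the divisibility.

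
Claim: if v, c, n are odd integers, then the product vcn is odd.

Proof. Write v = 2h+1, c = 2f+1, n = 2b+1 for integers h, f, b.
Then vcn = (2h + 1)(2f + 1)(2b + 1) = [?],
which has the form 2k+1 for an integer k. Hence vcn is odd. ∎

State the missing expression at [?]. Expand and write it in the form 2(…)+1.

(2h + 1)(2f + 1)(2b + 1) = 8bfh + 4bf + 4bh + 2b + 4fh + 2f + 2h + 1
= 2(4bfh + 2bf + 2bh + b + 2fh + f + h) + 1.
Since 4bfh + 2bf + 2bh + b + 2fh + f + h is an integer, the product is of the form 2k+1 for an integer k.

2(4bfh + 2bf + 2bh + b + 2fh + f + h) + 1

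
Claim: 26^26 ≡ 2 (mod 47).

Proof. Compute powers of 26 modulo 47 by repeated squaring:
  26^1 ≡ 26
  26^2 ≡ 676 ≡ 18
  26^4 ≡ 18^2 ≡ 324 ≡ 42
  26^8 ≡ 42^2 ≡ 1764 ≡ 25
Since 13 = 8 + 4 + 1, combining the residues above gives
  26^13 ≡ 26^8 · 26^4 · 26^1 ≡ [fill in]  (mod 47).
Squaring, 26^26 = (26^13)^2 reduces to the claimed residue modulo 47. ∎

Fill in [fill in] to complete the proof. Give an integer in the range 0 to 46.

26^8 · 26^4 · 26^1 ≡ 25 · 42 · 26 = 27300.
27300 mod 47 = 40, so 26^13 ≡ 40 (mod 47).

40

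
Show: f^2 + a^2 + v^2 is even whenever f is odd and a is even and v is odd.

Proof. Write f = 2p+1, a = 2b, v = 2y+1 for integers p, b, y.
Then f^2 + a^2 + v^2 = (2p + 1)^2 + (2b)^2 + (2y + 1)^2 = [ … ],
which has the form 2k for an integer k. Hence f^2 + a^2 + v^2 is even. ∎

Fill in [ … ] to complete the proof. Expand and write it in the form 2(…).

Expanding: (2p + 1)^2 + (2b)^2 + (2y + 1)^2 = 4b^2 + 4p^2 + 4p + 4y^2 + 4y + 2.
Every term is even; pulling out the factor of 2 gives 2(2b^2 + 2p^2 + 2p + 2y^2 + 2y + 1).

2(2b^2 + 2p^2 + 2p + 2y^2 + 2y + 1)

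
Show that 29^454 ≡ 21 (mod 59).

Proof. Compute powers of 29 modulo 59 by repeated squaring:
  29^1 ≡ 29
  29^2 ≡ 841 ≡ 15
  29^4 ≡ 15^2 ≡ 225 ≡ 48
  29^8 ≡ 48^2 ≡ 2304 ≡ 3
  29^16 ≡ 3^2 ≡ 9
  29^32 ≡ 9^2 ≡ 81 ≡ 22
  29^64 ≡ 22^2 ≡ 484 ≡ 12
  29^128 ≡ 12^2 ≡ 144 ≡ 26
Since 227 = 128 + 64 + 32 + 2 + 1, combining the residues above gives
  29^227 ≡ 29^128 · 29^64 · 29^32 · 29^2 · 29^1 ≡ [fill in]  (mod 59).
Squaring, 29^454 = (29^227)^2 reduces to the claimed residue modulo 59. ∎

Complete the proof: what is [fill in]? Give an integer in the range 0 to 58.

Multiply the listed residues: 26 · 12 · 22 · 15 · 29 = 312 → 6864 → 102960 → 2985840.
Reducing modulo 59: 2985840 = 50607·59 + 27, so 29^227 ≡ 27.

27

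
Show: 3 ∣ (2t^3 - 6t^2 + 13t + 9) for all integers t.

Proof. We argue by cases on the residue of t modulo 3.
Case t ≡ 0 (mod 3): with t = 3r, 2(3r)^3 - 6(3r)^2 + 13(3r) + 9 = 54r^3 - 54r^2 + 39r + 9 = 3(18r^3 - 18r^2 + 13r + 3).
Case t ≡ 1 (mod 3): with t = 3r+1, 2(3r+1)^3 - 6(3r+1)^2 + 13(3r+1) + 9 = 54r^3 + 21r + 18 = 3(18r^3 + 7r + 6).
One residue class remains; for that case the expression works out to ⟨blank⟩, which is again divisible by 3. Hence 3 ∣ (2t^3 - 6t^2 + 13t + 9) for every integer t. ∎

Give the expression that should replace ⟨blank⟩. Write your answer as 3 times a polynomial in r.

3(18r^3 + 18r^2 + 13r + 9)

Only t ≡ 2 (mod 3) is unaccounted for. Put t = 3r+2:
2(3r+2)^3 - 6(3r+2)^2 + 13(3r+2) + 9 expands to 54r^3 + 54r^2 + 39r + 27,
and factoring out 3 leaves 3(18r^3 + 18r^2 + 13r + 9).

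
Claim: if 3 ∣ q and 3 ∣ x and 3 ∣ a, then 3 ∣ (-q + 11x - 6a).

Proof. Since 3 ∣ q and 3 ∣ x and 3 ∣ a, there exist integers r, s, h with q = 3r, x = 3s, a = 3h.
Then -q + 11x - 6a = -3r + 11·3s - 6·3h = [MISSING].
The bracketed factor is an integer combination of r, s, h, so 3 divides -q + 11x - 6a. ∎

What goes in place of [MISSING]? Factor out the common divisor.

3(-6h - r + 11s)

Pull the common 3 out of every term: -3r + 11·3s - 6·3h = 3(-6h - r + 11s).
-6h - r + 11s is an integer, which exhibits the divisibility.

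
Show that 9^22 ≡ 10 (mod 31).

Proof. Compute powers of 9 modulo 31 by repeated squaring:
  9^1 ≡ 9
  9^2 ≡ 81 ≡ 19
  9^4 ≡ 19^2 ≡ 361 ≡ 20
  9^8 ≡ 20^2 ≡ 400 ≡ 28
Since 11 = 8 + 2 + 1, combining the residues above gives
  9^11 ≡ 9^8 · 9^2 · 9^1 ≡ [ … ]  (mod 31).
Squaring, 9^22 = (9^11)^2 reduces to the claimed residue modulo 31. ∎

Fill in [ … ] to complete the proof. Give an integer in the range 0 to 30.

14

Multiply the listed residues: 28 · 19 · 9 = 532 → 4788.
Reducing modulo 31: 4788 = 154·31 + 14, so 9^11 ≡ 14.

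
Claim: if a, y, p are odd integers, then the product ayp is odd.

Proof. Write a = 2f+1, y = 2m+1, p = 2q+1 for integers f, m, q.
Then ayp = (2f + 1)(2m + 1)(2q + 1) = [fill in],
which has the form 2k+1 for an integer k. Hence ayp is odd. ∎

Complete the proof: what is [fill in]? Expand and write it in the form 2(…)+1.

Expanding: (2f + 1)(2m + 1)(2q + 1) = 8fmq + 4fm + 4fq + 2f + 4mq + 2m + 2q + 1.
Every term except the constant is even, so this is 2(4fmq + 2fm + 2fq + f + 2mq + m + q) + 1,
and 4fmq + 2fm + 2fq + f + 2mq + m + q ∈ ℤ gives the required form.

2(4fmq + 2fm + 2fq + f + 2mq + m + q) + 1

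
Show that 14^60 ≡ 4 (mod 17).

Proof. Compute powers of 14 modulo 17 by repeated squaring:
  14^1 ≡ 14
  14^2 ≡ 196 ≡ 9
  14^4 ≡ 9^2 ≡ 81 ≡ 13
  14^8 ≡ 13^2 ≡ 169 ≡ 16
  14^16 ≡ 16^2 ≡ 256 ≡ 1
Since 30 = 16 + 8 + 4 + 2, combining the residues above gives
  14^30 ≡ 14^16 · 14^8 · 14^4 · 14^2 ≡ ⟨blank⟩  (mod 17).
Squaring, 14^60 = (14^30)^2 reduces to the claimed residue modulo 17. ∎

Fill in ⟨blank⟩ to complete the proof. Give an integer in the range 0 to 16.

2

Multiply the listed residues: 1 · 16 · 13 · 9 = 16 → 208 → 1872.
Reducing modulo 17: 1872 = 110·17 + 2, so 14^30 ≡ 2.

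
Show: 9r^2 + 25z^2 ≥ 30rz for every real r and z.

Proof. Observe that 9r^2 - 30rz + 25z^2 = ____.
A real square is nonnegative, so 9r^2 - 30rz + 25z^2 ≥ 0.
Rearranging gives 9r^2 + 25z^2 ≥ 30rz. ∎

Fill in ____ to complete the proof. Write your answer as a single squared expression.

The leading and trailing coefficients are 3^2 and 5^2, and 30 = 2·3·5, so the trinomial is (3r - 5z)^2.
Hence 9r^2 - 30rz + 25z^2 ≥ 0.

(3r - 5z)^2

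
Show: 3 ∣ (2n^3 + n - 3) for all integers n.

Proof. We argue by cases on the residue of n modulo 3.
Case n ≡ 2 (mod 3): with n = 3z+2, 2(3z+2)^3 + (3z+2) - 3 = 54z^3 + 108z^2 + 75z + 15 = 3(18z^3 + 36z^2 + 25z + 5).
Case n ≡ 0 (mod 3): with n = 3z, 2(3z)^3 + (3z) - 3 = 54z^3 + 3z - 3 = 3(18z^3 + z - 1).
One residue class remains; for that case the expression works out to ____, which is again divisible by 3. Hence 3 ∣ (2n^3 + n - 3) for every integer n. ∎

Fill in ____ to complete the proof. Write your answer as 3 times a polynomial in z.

3(18z^3 + 18z^2 + 7z)

The residues treated are {2, 0}, so the missing case is n ≡ 1 (mod 3); write n = 3z+1.
Then 2(3z+1)^3 + (3z+1) - 3 = 54z^3 + 54z^2 + 21z = 3(18z^3 + 18z^2 + 7z).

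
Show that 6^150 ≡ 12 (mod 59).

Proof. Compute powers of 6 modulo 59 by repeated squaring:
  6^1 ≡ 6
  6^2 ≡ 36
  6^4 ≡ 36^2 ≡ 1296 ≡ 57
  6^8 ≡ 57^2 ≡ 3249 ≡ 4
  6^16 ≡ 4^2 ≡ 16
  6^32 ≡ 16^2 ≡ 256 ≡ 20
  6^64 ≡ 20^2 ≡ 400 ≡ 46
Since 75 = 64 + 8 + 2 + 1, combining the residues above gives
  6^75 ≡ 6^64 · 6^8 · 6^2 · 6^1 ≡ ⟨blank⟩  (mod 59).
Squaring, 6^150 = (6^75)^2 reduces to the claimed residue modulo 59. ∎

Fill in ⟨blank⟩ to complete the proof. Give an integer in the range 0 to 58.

6^64 · 6^8 · 6^2 · 6^1 ≡ 46 · 4 · 36 · 6 = 39744.
39744 mod 59 = 37, so 6^75 ≡ 37 (mod 59).

37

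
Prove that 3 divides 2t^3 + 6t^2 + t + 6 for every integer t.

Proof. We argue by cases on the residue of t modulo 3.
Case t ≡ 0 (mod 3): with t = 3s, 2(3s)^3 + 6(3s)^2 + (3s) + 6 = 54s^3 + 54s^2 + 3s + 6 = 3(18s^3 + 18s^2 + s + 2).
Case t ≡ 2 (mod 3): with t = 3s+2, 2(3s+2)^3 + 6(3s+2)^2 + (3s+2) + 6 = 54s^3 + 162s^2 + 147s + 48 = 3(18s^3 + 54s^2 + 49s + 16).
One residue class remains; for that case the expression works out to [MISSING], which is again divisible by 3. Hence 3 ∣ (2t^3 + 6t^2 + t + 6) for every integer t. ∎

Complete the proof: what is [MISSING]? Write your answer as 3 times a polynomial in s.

3(18s^3 + 36s^2 + 19s + 5)

The residues treated are {0, 2}, so the missing case is t ≡ 1 (mod 3); write t = 3s+1.
Then 2(3s+1)^3 + 6(3s+1)^2 + (3s+1) + 6 = 54s^3 + 108s^2 + 57s + 15 = 3(18s^3 + 36s^2 + 19s + 5).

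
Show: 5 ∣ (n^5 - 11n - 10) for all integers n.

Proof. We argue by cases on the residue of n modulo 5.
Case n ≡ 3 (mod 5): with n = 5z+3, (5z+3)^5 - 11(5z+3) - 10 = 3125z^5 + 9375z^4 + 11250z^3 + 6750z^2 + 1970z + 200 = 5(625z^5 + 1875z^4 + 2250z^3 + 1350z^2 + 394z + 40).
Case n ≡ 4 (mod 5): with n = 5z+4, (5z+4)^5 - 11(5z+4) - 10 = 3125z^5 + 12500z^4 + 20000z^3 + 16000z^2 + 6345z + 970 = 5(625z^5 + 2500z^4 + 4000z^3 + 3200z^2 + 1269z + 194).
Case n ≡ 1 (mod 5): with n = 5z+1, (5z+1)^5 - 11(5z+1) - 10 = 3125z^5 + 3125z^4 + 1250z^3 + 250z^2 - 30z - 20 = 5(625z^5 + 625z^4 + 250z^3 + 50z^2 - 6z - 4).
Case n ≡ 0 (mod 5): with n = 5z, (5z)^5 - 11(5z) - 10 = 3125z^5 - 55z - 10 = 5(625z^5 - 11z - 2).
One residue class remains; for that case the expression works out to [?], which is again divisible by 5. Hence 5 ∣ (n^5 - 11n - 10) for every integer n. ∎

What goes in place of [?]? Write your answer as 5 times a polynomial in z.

The residues treated are {3, 4, 1, 0}, so the missing case is n ≡ 2 (mod 5); write n = 5z+2.
Then (5z+2)^5 - 11(5z+2) - 10 = 3125z^5 + 6250z^4 + 5000z^3 + 2000z^2 + 345z = 5(625z^5 + 1250z^4 + 1000z^3 + 400z^2 + 69z).

5(625z^5 + 1250z^4 + 1000z^3 + 400z^2 + 69z)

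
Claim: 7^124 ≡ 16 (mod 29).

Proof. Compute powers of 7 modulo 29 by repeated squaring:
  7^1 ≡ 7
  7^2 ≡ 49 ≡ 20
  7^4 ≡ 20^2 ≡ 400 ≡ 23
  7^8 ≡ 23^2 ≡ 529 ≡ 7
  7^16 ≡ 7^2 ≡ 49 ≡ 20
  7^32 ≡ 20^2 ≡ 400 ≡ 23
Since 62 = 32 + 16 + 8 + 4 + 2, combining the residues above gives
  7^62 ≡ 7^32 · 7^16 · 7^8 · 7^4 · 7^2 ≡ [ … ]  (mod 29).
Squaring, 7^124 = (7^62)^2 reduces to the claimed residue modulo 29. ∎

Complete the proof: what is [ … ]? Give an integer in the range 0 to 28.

Multiply the listed residues: 23 · 20 · 7 · 23 · 20 = 460 → 3220 → 74060 → 1481200.
Reducing modulo 29: 1481200 = 51075·29 + 25, so 7^62 ≡ 25.

25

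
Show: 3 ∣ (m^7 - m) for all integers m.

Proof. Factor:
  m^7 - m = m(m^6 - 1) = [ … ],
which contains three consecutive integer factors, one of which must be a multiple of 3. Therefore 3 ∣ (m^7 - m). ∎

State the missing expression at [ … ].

(m - 1)m(m + 1)(m^4 + m^2 + 1)

m^6 - 1 = (m^2 - 1)(m^4 + m^2 + 1), and m^2 - 1 = (m-1)(m+1).
So m(m^6 - 1) = (m - 1)m(m + 1)(m^4 + m^2 + 1).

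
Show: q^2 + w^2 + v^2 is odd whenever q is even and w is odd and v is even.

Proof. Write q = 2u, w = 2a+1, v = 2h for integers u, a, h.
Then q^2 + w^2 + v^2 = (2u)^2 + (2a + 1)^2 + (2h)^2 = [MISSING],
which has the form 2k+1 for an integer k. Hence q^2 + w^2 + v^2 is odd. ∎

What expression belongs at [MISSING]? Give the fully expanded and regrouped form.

(2u)^2 + (2a + 1)^2 + (2h)^2 = 4a^2 + 4a + 4h^2 + 4u^2 + 1
= 2(2a^2 + 2a + 2h^2 + 2u^2) + 1.
Since 2a^2 + 2a + 2h^2 + 2u^2 is an integer, the sum of squares is of the form 2k+1 for an integer k.

2(2a^2 + 2a + 2h^2 + 2u^2) + 1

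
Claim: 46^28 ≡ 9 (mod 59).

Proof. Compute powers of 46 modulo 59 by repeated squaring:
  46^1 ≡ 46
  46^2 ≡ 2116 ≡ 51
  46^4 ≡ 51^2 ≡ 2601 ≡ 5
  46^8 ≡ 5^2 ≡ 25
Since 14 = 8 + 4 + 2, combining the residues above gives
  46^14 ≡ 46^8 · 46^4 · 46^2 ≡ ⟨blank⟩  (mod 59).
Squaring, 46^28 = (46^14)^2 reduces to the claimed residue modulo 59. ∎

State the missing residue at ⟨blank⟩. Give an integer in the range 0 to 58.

3

46^8 · 46^4 · 46^2 ≡ 25 · 5 · 51 = 6375.
6375 mod 59 = 3, so 46^14 ≡ 3 (mod 59).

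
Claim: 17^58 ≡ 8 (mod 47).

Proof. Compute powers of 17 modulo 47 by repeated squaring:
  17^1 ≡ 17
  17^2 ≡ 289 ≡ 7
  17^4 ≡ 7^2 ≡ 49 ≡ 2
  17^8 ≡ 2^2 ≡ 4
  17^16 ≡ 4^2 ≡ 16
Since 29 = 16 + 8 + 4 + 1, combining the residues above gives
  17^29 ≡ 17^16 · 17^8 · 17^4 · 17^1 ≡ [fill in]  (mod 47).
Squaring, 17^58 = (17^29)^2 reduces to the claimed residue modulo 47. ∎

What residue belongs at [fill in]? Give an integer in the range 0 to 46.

Multiply the listed residues: 16 · 4 · 2 · 17 = 64 → 128 → 2176.
Reducing modulo 47: 2176 = 46·47 + 14, so 17^29 ≡ 14.

14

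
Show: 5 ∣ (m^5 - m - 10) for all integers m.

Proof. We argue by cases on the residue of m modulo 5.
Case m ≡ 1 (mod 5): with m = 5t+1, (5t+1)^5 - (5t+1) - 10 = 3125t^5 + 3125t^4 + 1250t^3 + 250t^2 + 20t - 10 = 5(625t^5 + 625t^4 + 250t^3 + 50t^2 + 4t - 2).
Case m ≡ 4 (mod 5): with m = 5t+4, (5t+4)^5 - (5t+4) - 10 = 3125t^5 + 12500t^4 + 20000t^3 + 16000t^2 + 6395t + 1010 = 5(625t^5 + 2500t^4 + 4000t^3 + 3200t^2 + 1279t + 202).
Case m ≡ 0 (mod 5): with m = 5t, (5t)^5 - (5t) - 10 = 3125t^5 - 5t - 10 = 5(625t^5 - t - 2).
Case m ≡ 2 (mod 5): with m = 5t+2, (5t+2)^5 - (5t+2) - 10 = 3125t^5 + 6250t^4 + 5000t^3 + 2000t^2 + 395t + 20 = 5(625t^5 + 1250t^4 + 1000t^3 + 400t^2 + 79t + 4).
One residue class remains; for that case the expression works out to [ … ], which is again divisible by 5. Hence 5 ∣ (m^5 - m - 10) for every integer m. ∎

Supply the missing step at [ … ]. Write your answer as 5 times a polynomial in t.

The residues treated are {1, 4, 0, 2}, so the missing case is m ≡ 3 (mod 5); write m = 5t+3.
Then (5t+3)^5 - (5t+3) - 10 = 3125t^5 + 9375t^4 + 11250t^3 + 6750t^2 + 2020t + 230 = 5(625t^5 + 1875t^4 + 2250t^3 + 1350t^2 + 404t + 46).

5(625t^5 + 1875t^4 + 2250t^3 + 1350t^2 + 404t + 46)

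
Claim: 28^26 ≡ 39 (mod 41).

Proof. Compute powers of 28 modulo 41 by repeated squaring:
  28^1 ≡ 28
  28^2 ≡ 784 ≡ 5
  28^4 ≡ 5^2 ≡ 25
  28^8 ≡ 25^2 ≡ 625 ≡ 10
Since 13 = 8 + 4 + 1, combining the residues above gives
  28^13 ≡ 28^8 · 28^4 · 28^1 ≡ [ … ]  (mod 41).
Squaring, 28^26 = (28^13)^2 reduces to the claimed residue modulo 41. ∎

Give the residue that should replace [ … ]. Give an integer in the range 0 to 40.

30

28^8 · 28^4 · 28^1 ≡ 10 · 25 · 28 = 7000.
7000 mod 41 = 30, so 28^13 ≡ 30 (mod 41).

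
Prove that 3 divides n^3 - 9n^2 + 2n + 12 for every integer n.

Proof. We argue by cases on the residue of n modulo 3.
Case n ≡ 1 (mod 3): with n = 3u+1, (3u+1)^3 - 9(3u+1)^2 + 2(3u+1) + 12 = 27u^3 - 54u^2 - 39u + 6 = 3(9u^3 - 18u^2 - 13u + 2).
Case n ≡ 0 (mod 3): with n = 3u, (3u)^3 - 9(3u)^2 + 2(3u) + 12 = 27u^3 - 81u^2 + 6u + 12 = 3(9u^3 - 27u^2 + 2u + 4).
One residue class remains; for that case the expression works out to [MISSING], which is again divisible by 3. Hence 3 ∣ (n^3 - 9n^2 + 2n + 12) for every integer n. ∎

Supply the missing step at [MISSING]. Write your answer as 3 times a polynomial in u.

The residues treated are {1, 0}, so the missing case is n ≡ 2 (mod 3); write n = 3u+2.
Then (3u+2)^3 - 9(3u+2)^2 + 2(3u+2) + 12 = 27u^3 - 27u^2 - 66u - 12 = 3(9u^3 - 9u^2 - 22u - 4).

3(9u^3 - 9u^2 - 22u - 4)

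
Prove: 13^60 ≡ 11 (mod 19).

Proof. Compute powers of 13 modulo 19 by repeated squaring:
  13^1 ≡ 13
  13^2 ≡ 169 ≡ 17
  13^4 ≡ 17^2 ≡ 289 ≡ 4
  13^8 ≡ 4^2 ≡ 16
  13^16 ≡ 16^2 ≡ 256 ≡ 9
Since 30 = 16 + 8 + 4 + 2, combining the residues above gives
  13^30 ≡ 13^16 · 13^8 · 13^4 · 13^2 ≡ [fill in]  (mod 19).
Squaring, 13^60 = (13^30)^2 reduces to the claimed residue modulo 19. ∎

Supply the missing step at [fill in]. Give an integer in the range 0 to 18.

13^16 · 13^8 · 13^4 · 13^2 ≡ 9 · 16 · 4 · 17 = 9792.
9792 mod 19 = 7, so 13^30 ≡ 7 (mod 19).

7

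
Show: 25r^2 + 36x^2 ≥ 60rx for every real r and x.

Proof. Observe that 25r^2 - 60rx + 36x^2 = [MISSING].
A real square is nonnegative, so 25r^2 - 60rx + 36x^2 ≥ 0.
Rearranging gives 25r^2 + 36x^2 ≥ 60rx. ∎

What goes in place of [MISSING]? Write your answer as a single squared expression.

The leading and trailing coefficients are 5^2 and 6^2, and 60 = 2·5·6, so the trinomial is (5r - 6x)^2.
Hence 25r^2 - 60rx + 36x^2 ≥ 0.

(5r - 6x)^2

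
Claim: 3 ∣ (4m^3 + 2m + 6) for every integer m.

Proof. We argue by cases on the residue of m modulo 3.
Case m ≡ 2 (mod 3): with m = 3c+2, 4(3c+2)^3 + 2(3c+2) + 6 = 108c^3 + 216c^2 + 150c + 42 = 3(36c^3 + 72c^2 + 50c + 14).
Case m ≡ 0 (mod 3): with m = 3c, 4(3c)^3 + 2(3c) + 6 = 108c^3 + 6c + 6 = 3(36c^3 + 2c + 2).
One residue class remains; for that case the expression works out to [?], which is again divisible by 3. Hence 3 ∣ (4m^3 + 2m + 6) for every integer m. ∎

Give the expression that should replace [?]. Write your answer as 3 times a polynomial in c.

Only m ≡ 1 (mod 3) is unaccounted for. Put m = 3c+1:
4(3c+1)^3 + 2(3c+1) + 6 expands to 108c^3 + 108c^2 + 42c + 12,
and factoring out 3 leaves 3(36c^3 + 36c^2 + 14c + 4).

3(36c^3 + 36c^2 + 14c + 4)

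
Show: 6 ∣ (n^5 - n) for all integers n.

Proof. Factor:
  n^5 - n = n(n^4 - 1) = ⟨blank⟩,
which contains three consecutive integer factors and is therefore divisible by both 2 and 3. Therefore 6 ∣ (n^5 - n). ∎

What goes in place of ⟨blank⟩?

n^4 - 1 = (n^2 - 1)(n^2 + 1), and n^2 - 1 = (n-1)(n+1).
So n(n^4 - 1) = (n - 1)n(n + 1)(n^2 + 1).

(n - 1)n(n + 1)(n^2 + 1)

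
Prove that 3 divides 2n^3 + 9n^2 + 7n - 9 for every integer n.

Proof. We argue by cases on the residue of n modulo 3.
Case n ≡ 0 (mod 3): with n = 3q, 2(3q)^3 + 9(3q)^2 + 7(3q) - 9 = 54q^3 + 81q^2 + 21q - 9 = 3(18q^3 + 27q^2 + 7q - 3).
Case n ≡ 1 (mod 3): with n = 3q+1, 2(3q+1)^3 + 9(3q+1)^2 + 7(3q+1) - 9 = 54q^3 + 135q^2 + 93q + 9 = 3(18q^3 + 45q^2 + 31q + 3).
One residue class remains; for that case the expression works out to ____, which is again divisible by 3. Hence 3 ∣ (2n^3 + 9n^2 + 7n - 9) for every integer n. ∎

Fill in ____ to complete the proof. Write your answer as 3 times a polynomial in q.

The residues treated are {0, 1}, so the missing case is n ≡ 2 (mod 3); write n = 3q+2.
Then 2(3q+2)^3 + 9(3q+2)^2 + 7(3q+2) - 9 = 54q^3 + 189q^2 + 201q + 57 = 3(18q^3 + 63q^2 + 67q + 19).

3(18q^3 + 63q^2 + 67q + 19)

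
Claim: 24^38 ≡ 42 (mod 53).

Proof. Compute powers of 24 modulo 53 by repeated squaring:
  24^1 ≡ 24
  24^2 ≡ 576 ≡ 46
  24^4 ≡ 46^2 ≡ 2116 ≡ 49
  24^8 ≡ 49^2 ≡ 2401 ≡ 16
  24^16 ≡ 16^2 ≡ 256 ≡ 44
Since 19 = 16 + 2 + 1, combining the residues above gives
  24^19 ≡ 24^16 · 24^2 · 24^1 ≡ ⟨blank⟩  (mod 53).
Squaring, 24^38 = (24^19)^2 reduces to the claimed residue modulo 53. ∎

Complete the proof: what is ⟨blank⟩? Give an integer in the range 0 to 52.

Multiply the listed residues: 44 · 46 · 24 = 2024 → 48576.
Reducing modulo 53: 48576 = 916·53 + 28, so 24^19 ≡ 28.

28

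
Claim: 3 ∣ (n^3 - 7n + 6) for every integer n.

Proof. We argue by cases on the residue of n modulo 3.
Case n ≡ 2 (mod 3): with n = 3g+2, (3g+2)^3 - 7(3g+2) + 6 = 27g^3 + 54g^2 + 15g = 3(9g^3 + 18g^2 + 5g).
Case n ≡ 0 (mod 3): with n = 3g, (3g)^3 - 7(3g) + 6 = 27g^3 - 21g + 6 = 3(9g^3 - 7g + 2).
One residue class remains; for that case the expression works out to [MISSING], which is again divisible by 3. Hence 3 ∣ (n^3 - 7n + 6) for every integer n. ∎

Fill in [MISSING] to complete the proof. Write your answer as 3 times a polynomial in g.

3(9g^3 + 9g^2 - 4g)

Only n ≡ 1 (mod 3) is unaccounted for. Put n = 3g+1:
(3g+1)^3 - 7(3g+1) + 6 expands to 27g^3 + 27g^2 - 12g,
and factoring out 3 leaves 3(9g^3 + 9g^2 - 4g).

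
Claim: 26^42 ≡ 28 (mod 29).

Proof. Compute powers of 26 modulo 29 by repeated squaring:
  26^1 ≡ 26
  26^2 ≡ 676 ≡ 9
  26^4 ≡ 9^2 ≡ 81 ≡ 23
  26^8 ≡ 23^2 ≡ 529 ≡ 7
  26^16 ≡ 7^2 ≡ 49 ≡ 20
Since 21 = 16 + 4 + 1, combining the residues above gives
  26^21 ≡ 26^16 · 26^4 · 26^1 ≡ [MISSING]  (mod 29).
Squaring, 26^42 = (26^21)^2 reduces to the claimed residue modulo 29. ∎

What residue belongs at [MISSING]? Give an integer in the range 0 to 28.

26^16 · 26^4 · 26^1 ≡ 20 · 23 · 26 = 11960.
11960 mod 29 = 12, so 26^21 ≡ 12 (mod 29).

12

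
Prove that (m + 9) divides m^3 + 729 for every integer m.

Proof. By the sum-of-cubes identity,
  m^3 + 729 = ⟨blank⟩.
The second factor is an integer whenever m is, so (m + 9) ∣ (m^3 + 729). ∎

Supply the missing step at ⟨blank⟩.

(m + 9)(m^2 - 9m + 81)

a^3 + b^3 = (a + b)(a^2 - ab + b^2). With a = m, b = 9:
m^3 + 729 = (m + 9)(m^2 - 9m + 81).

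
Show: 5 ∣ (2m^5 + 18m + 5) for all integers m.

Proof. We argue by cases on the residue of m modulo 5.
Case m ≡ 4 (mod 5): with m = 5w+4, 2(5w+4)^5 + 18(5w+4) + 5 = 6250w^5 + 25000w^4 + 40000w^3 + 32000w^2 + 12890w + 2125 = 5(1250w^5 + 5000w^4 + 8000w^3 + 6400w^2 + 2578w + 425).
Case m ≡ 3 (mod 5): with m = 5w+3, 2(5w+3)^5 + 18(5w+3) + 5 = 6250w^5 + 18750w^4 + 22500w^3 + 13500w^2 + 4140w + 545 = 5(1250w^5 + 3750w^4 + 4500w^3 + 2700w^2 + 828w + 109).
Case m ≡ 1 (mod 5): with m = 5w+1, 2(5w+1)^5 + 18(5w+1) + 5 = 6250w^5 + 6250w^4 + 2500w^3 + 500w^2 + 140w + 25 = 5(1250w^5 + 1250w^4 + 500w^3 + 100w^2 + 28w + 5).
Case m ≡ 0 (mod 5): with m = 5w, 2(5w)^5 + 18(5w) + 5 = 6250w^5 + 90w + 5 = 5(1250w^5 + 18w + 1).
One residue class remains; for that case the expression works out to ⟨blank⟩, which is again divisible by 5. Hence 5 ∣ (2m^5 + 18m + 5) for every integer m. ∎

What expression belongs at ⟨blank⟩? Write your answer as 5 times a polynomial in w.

5(1250w^5 + 2500w^4 + 2000w^3 + 800w^2 + 178w + 21)

Only m ≡ 2 (mod 5) is unaccounted for. Put m = 5w+2:
2(5w+2)^5 + 18(5w+2) + 5 expands to 6250w^5 + 12500w^4 + 10000w^3 + 4000w^2 + 890w + 105,
and factoring out 5 leaves 5(1250w^5 + 2500w^4 + 2000w^3 + 800w^2 + 178w + 21).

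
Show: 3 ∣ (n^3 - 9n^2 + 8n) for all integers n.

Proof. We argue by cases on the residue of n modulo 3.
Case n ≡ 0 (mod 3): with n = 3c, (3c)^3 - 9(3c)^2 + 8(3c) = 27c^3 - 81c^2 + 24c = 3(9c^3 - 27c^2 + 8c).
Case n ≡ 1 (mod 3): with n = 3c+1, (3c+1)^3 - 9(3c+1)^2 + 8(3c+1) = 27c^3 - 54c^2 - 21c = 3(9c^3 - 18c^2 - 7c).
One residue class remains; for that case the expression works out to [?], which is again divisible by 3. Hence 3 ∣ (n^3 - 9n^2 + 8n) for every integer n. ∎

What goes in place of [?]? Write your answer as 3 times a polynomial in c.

3(9c^3 - 9c^2 - 16c - 4)

The residues treated are {0, 1}, so the missing case is n ≡ 2 (mod 3); write n = 3c+2.
Then (3c+2)^3 - 9(3c+2)^2 + 8(3c+2) = 27c^3 - 27c^2 - 48c - 12 = 3(9c^3 - 9c^2 - 16c - 4).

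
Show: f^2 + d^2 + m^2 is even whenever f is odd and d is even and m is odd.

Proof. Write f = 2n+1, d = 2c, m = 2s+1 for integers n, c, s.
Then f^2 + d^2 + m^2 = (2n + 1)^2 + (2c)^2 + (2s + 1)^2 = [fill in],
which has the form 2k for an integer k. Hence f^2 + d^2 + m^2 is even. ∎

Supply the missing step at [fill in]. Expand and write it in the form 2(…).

(2n + 1)^2 + (2c)^2 + (2s + 1)^2 = 4c^2 + 4n^2 + 4n + 4s^2 + 4s + 2
= 2(2c^2 + 2n^2 + 2n + 2s^2 + 2s + 1).
Since 2c^2 + 2n^2 + 2n + 2s^2 + 2s + 1 is an integer, the sum of squares is of the form 2k for an integer k.

2(2c^2 + 2n^2 + 2n + 2s^2 + 2s + 1)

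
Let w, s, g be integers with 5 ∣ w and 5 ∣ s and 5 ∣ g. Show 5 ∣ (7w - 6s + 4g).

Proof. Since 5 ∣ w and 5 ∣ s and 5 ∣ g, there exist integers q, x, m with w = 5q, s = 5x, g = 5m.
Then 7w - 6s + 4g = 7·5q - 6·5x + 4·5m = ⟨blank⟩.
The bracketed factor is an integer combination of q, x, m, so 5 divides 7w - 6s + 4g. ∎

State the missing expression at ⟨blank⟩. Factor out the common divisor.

Each term has a factor of 5: 7·5q - 6·5x + 4·5m = 5·(4m + 7q - 6x).
Since 4m + 7q - 6x is an integer, 5 ∣ (7w - 6s + 4g).

5(4m + 7q - 6x)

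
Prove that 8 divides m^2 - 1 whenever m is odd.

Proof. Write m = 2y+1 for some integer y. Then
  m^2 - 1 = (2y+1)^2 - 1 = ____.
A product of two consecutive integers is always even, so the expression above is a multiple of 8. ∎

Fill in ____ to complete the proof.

4y(y + 1)

(2y+1)^2 - 1 = 4y^2 + 4y + 1 - 1 = 4y^2 + 4y = 4y(y+1).
Since y and y+1 are consecutive, y(y+1) is even, and 4·(even) is a multiple of 8.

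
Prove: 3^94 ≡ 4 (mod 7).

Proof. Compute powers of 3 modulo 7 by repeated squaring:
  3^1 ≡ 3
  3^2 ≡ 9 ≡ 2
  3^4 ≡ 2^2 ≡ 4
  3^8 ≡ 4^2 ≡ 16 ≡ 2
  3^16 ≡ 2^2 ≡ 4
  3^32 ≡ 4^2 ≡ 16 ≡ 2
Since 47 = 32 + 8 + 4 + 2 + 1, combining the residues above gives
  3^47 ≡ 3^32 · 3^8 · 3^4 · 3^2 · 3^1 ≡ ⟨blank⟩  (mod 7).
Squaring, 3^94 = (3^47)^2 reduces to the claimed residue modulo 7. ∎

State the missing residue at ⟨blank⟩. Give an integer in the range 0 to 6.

Multiply the listed residues: 2 · 2 · 4 · 2 · 3 = 4 → 16 → 32 → 96.
Reducing modulo 7: 96 = 13·7 + 5, so 3^47 ≡ 5.

5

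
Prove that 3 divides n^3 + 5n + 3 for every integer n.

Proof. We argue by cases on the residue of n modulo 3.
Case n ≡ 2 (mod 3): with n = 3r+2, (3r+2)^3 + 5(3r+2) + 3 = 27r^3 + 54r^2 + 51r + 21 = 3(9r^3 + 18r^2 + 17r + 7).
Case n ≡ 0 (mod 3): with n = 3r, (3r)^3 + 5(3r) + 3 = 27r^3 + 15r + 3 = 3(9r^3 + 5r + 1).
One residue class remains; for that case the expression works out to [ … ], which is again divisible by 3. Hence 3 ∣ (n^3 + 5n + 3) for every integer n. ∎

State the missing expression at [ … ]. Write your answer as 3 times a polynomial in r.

Only n ≡ 1 (mod 3) is unaccounted for. Put n = 3r+1:
(3r+1)^3 + 5(3r+1) + 3 expands to 27r^3 + 27r^2 + 24r + 9,
and factoring out 3 leaves 3(9r^3 + 9r^2 + 8r + 3).

3(9r^3 + 9r^2 + 8r + 3)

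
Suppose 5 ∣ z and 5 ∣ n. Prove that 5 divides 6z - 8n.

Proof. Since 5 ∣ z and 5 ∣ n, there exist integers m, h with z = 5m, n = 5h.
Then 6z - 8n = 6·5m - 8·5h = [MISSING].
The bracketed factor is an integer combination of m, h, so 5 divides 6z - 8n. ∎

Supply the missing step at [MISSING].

Each term has a factor of 5: 6·5m - 8·5h = 5·(-8h + 6m).
Since -8h + 6m is an integer, 5 ∣ (6z - 8n).

5(-8h + 6m)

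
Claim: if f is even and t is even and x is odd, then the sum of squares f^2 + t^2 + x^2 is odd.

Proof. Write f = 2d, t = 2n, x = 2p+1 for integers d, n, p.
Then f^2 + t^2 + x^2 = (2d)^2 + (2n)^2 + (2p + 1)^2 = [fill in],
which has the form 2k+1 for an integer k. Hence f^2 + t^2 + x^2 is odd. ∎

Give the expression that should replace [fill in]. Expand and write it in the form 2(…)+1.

Expanding: (2d)^2 + (2n)^2 + (2p + 1)^2 = 4d^2 + 4n^2 + 4p^2 + 4p + 1.
Every term except the constant is even, so this is 2(2d^2 + 2n^2 + 2p^2 + 2p) + 1,
and 2d^2 + 2n^2 + 2p^2 + 2p ∈ ℤ gives the required form.

2(2d^2 + 2n^2 + 2p^2 + 2p) + 1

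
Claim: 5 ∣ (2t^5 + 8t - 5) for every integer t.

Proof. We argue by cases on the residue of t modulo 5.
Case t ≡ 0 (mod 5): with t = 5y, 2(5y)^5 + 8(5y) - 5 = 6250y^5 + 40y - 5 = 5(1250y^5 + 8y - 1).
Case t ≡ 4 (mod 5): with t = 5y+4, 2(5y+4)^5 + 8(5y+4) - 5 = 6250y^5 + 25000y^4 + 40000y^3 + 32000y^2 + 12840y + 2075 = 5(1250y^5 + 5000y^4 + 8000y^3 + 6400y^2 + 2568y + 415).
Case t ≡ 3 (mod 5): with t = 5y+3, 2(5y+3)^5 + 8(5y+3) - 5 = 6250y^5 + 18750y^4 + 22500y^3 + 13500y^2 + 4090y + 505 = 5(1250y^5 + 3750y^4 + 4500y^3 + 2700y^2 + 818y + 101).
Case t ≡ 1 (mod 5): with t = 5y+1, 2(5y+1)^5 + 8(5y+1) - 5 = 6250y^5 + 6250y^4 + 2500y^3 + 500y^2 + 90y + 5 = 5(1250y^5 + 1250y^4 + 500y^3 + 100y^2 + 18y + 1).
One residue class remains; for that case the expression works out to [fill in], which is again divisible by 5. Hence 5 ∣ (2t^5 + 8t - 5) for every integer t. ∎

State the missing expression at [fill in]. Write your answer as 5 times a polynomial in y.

The residues treated are {0, 4, 3, 1}, so the missing case is t ≡ 2 (mod 5); write t = 5y+2.
Then 2(5y+2)^5 + 8(5y+2) - 5 = 6250y^5 + 12500y^4 + 10000y^3 + 4000y^2 + 840y + 75 = 5(1250y^5 + 2500y^4 + 2000y^3 + 800y^2 + 168y + 15).

5(1250y^5 + 2500y^4 + 2000y^3 + 800y^2 + 168y + 15)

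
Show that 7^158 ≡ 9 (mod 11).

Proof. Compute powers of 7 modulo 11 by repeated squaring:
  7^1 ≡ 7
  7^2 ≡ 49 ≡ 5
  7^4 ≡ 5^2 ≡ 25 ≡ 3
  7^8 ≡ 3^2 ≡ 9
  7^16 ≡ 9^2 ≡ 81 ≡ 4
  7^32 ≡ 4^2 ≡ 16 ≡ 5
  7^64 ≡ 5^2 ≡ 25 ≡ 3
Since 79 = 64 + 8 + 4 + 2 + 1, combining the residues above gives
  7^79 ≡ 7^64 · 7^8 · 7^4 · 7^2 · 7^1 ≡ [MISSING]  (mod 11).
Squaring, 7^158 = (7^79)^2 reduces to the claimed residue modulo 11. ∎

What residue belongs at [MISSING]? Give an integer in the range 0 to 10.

7^64 · 7^8 · 7^4 · 7^2 · 7^1 ≡ 3 · 9 · 3 · 5 · 7 = 2835.
2835 mod 11 = 8, so 7^79 ≡ 8 (mod 11).

8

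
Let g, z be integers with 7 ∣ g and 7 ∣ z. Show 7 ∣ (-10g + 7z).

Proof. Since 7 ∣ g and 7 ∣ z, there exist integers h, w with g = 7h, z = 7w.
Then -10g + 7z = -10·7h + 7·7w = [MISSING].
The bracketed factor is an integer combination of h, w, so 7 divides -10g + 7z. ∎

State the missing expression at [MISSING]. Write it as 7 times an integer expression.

Each term has a factor of 7: -10·7h + 7·7w = 7·(-10h + 7w).
Since -10h + 7w is an integer, 7 ∣ (-10g + 7z).

7(-10h + 7w)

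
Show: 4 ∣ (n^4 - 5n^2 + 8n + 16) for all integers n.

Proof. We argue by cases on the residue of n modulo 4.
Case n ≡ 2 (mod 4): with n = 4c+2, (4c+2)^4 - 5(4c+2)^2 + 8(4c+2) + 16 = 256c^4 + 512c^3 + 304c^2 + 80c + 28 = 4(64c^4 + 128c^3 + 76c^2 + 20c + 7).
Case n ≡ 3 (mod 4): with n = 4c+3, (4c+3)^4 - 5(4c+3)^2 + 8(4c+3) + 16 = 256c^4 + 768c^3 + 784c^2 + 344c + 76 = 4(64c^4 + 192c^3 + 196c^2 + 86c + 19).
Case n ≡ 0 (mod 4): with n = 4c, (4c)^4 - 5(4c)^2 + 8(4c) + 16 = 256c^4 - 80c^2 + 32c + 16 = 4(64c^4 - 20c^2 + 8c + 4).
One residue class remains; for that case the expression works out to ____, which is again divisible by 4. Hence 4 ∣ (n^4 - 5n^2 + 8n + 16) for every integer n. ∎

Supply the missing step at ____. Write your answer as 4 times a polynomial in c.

Only n ≡ 1 (mod 4) is unaccounted for. Put n = 4c+1:
(4c+1)^4 - 5(4c+1)^2 + 8(4c+1) + 16 expands to 256c^4 + 256c^3 + 16c^2 + 8c + 20,
and factoring out 4 leaves 4(64c^4 + 64c^3 + 4c^2 + 2c + 5).

4(64c^4 + 64c^3 + 4c^2 + 2c + 5)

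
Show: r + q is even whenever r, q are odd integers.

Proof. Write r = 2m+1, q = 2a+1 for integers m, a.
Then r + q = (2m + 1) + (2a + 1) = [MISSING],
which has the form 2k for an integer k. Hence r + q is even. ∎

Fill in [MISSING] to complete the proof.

(2m + 1) + (2a + 1) = 2a + 2m + 2
= 2(a + m + 1).
Since a + m + 1 is an integer, the sum is of the form 2k for an integer k.

2(a + m + 1)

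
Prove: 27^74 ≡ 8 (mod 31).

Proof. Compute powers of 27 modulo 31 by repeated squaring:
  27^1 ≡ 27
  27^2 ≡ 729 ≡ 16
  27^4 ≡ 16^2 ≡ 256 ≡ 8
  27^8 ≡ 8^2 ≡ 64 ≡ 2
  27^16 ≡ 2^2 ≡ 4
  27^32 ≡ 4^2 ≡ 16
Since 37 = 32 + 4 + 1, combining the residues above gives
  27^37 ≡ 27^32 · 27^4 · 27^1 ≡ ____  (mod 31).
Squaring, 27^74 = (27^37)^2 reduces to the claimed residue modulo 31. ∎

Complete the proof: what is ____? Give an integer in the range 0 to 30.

Multiply the listed residues: 16 · 8 · 27 = 128 → 3456.
Reducing modulo 31: 3456 = 111·31 + 15, so 27^37 ≡ 15.

15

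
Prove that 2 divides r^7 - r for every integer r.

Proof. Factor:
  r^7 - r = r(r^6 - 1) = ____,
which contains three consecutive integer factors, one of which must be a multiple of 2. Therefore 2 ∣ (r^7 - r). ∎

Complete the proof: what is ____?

r^6 - 1 = (r^2 - 1)(r^4 + r^2 + 1), and r^2 - 1 = (r-1)(r+1).
So r(r^6 - 1) = (r - 1)r(r + 1)(r^4 + r^2 + 1).

(r - 1)r(r + 1)(r^4 + r^2 + 1)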